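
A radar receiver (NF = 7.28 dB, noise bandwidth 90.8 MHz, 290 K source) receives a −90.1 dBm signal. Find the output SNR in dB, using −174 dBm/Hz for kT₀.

Noise floor: N = −174 + 10 log₁₀(B) + NF
10 log₁₀(9.08×10⁷) = 79.58 dB
N = −174 + 79.58 + 7.28 = −87.14 dBm
SNR = P_sig − N = −90.1 − (−87.14) = −2.96 dB → −3.0 dB

−3.0 dB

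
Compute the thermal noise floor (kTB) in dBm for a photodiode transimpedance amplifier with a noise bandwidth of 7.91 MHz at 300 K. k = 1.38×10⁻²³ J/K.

−104.8 dBm

P_n = kTB = 1.38×10⁻²³ × 300 × 7.91×10⁶ = 3.27×10⁻¹⁴ W
In dBm: 10 log₁₀(3.27×10⁻¹⁴ / 10⁻³) = −104.8 dBm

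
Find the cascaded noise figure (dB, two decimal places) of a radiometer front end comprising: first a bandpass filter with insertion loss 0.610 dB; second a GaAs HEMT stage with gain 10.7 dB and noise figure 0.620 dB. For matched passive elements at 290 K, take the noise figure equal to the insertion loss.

1.23 dB

Convert to linear (a loss of L dB is a gain of −L dB): F_i = 10^(NF_i/10), G_i = 10^(G_i,dB/10)
  Stage 1: F_1 = 10^(0.610/10) = 1.151, G_1 = 10^(−0.610/10) = 0.8690
  Stage 2: F_2 = 10^(0.620/10) = 1.153, G_2 = 10^(10.7/10) = 11.75
Friis cascade:
  F = 1.151 + (1.153 − 1)/0.8690 = 1.327
NF = 10 log₁₀(1.327) = 1.23 dB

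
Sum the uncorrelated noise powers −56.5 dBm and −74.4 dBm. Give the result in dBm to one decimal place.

Convert to linear, add, convert back:
P₁ = 2.24×10⁻⁹ W, P₂ = 3.63×10⁻¹¹ W
P_tot = 2.28×10⁻⁹ W → 10 log₁₀(P_tot / 10⁻³) = −56.4 dBm

−56.4 dBm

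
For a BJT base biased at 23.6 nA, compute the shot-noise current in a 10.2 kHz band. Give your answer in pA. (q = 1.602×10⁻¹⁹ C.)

I_n = √(2qI·B)
2qI·B = 2 × 1.602×10⁻¹⁹ × 2.36×10⁻⁸ × 1.02×10⁴ = 7.71×10⁻²³ A²
I_n = √(7.71×10⁻²³) = 8.78×10⁻¹² A = 8.78 pA

8.78 pA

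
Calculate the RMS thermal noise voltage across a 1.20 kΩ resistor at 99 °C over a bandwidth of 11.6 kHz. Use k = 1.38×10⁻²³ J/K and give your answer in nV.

T = 99 °C + 273.15 = 372.15 K
V_n = √(4kTRB)
4kTRB = 4 × 1.38×10⁻²³ × 372.15 × 1.20×10³ × 1.16×10⁴ = 2.86×10⁻¹³ V²
V_n = √(2.86×10⁻¹³) = 5.35×10⁻⁷ V = 535 nV

535 nV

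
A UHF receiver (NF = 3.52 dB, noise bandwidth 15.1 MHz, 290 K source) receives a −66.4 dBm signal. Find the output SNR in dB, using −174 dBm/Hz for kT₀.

32.3 dB

Noise floor: N = −174 + 10 log₁₀(B) + NF
10 log₁₀(1.51×10⁷) = 71.79 dB
N = −174 + 71.79 + 3.52 = −98.69 dBm
SNR = P_sig − N = −66.4 − (−98.69) = 32.29 dB → 32.3 dB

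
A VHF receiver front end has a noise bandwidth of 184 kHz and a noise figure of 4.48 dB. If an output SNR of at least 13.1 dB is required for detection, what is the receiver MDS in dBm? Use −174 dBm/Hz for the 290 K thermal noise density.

−103.8 dBm

Sensitivity = −174 + 10 log₁₀(B) + NF + SNR_min
= −174 + 52.65 + 4.48 + 13.1
= −103.77 dBm → −103.8 dBm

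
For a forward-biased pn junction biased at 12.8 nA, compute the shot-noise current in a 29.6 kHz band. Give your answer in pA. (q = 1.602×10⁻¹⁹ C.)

I_n = √(2qI·B)
2qI·B = 2 × 1.602×10⁻¹⁹ × 1.28×10⁻⁸ × 2.96×10⁴ = 1.21×10⁻²² A²
I_n = √(1.21×10⁻²²) = 1.10×10⁻¹¹ A = 11.0 pA

11.0 pA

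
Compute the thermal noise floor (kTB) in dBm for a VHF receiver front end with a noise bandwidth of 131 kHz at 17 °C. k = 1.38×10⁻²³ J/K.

−122.8 dBm

T = 17 °C + 273.15 = 290.15 K
P_n = kTB = 1.38×10⁻²³ × 290.15 × 1.31×10⁵ = 5.25×10⁻¹⁶ W
In dBm: 10 log₁₀(5.25×10⁻¹⁶ / 10⁻³) = −122.8 dBm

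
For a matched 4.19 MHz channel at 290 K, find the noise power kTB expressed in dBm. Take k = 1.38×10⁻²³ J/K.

P_n = kTB = 1.38×10⁻²³ × 290 × 4.19×10⁶ = 1.68×10⁻¹⁴ W
In dBm: 10 log₁₀(1.68×10⁻¹⁴ / 10⁻³) = −107.8 dBm

−107.8 dBm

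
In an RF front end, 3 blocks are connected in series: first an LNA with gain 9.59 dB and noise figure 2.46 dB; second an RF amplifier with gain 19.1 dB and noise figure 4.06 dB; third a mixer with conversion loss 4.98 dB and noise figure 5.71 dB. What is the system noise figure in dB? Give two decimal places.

2.87 dB

Convert to linear (a loss of L dB is a gain of −L dB): F_i = 10^(NF_i/10), G_i = 10^(G_i,dB/10)
  Stage 1: F_1 = 10^(2.46/10) = 1.762, G_1 = 10^(9.59/10) = 9.099
  Stage 2: F_2 = 10^(4.06/10) = 2.547, G_2 = 10^(19.1/10) = 81.28
  Stage 3: F_3 = 10^(5.71/10) = 3.724, G_3 = 10^(−4.98/10) = 0.3177
Friis cascade:
  F = 1.762 + (2.547 − 1)/9.099 + (3.724 − 1)/739.6 = 1.936
NF = 10 log₁₀(1.936) = 2.87 dB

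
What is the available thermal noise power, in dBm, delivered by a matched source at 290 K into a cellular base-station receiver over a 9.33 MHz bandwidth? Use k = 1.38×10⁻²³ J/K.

P_n = kTB = 1.38×10⁻²³ × 290 × 9.33×10⁶ = 3.73×10⁻¹⁴ W
In dBm: 10 log₁₀(3.73×10⁻¹⁴ / 10⁻³) = −104.3 dBm

−104.3 dBm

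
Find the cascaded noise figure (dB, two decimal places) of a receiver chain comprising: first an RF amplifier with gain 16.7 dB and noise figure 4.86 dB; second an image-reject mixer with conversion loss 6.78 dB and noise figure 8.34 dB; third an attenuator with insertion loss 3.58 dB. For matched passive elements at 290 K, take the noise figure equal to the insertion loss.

Convert to linear (a loss of L dB is a gain of −L dB): F_i = 10^(NF_i/10), G_i = 10^(G_i,dB/10)
  Stage 1: F_1 = 10^(4.86/10) = 3.062, G_1 = 10^(16.7/10) = 46.77
  Stage 2: F_2 = 10^(8.34/10) = 6.823, G_2 = 10^(−6.78/10) = 0.2099
  Stage 3: F_3 = 10^(3.58/10) = 2.280, G_3 = 10^(−3.58/10) = 0.4385
Friis cascade:
  F = 3.062 + (6.823 − 1)/46.77 + (2.280 − 1)/9.817 = 3.317
NF = 10 log₁₀(3.317) = 5.21 dB

5.21 dB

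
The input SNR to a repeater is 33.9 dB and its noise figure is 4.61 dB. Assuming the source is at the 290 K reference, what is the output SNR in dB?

By definition F = SNR_in/SNR_out, so in dB: SNR_out = SNR_in − NF
SNR_out = 33.9 − 4.61 = 29.29 dB

29.29 dB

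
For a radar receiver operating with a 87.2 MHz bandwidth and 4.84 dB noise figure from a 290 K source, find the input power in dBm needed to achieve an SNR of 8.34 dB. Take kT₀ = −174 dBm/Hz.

Sensitivity = −174 + 10 log₁₀(B) + NF + SNR_min
= −174 + 79.41 + 4.84 + 8.34
= −81.41 dBm → −81.4 dBm

−81.4 dBm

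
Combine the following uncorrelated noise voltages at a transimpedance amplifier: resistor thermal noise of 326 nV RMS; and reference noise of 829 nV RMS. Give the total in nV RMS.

Uncorrelated sources add in power (mean-square): V_tot = √(ΣV_i²)
V_tot = √[(3.26×10⁻⁷)² + (8.29×10⁻⁷)²] = 8.91×10⁻⁷ V = 891 nV

891 nV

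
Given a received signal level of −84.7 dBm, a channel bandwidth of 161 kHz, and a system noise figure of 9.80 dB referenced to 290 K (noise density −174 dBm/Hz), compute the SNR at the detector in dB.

27.4 dB

Noise floor: N = −174 + 10 log₁₀(B) + NF
10 log₁₀(1.61×10⁵) = 52.07 dB
N = −174 + 52.07 + 9.80 = −112.13 dBm
SNR = P_sig − N = −84.7 − (−112.13) = 27.43 dB → 27.4 dB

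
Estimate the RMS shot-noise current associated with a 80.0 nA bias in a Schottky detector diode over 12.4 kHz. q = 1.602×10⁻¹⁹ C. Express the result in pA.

17.8 pA

I_n = √(2qI·B)
2qI·B = 2 × 1.602×10⁻¹⁹ × 8.00×10⁻⁸ × 1.24×10⁴ = 3.18×10⁻²² A²
I_n = √(3.18×10⁻²²) = 1.78×10⁻¹¹ A = 17.8 pA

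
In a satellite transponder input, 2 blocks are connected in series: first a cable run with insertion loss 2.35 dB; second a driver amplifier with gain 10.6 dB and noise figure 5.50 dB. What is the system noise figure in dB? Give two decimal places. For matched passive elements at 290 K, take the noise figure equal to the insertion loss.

7.85 dB

Convert to linear (a loss of L dB is a gain of −L dB): F_i = 10^(NF_i/10), G_i = 10^(G_i,dB/10)
  Stage 1: F_1 = 10^(2.35/10) = 1.718, G_1 = 10^(−2.35/10) = 0.5821
  Stage 2: F_2 = 10^(5.50/10) = 3.548, G_2 = 10^(10.6/10) = 11.48
Friis cascade:
  F = 1.718 + (3.548 − 1)/0.5821 = 6.095
NF = 10 log₁₀(6.095) = 7.85 dB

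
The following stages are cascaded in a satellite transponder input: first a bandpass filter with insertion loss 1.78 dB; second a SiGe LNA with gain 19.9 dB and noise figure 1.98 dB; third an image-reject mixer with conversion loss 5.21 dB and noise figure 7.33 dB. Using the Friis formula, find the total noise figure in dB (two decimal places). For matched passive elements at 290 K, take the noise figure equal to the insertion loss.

3.88 dB

Convert to linear (a loss of L dB is a gain of −L dB): F_i = 10^(NF_i/10), G_i = 10^(G_i,dB/10)
  Stage 1: F_1 = 10^(1.78/10) = 1.507, G_1 = 10^(−1.78/10) = 0.6637
  Stage 2: F_2 = 10^(1.98/10) = 1.578, G_2 = 10^(19.9/10) = 97.72
  Stage 3: F_3 = 10^(7.33/10) = 5.408, G_3 = 10^(−5.21/10) = 0.3013
Friis cascade:
  F = 1.507 + (1.578 − 1)/0.6637 + (5.408 − 1)/64.86 = 2.445
NF = 10 log₁₀(2.445) = 3.88 dB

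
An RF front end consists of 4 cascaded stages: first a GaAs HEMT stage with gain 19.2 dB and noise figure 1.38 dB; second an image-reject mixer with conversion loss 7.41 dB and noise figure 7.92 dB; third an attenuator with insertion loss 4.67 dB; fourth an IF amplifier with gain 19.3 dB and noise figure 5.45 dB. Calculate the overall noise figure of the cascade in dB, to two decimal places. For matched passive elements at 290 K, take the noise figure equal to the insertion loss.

3.12 dB

Convert to linear (a loss of L dB is a gain of −L dB): F_i = 10^(NF_i/10), G_i = 10^(G_i,dB/10)
  Stage 1: F_1 = 10^(1.38/10) = 1.374, G_1 = 10^(19.2/10) = 83.18
  Stage 2: F_2 = 10^(7.92/10) = 6.194, G_2 = 10^(−7.41/10) = 0.1816
  Stage 3: F_3 = 10^(4.67/10) = 2.931, G_3 = 10^(−4.67/10) = 0.3412
  Stage 4: F_4 = 10^(5.45/10) = 3.508, G_4 = 10^(19.3/10) = 85.11
Friis cascade:
  F = 1.374 + (6.194 − 1)/83.18 + (2.931 − 1)/15.10 + (3.508 − 1)/5.152 = 2.051
NF = 10 log₁₀(2.051) = 3.12 dB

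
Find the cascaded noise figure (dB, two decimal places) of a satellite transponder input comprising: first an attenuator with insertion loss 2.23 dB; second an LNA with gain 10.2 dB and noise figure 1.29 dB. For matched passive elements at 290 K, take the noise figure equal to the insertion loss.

3.52 dB

Convert to linear (a loss of L dB is a gain of −L dB): F_i = 10^(NF_i/10), G_i = 10^(G_i,dB/10)
  Stage 1: F_1 = 10^(2.23/10) = 1.671, G_1 = 10^(−2.23/10) = 0.5984
  Stage 2: F_2 = 10^(1.29/10) = 1.346, G_2 = 10^(10.2/10) = 10.47
Friis cascade:
  F = 1.671 + (1.346 − 1)/0.5984 = 2.249
NF = 10 log₁₀(2.249) = 3.52 dB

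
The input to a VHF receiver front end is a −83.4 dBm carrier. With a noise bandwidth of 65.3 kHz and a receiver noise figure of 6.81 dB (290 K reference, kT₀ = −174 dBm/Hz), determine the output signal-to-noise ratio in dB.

Noise floor: N = −174 + 10 log₁₀(B) + NF
10 log₁₀(6.53×10⁴) = 48.15 dB
N = −174 + 48.15 + 6.81 = −119.04 dBm
SNR = P_sig − N = −83.4 − (−119.04) = 35.64 dB → 35.6 dB

35.6 dB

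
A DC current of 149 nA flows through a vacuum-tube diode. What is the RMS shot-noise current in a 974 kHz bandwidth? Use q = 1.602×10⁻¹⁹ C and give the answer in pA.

I_n = √(2qI·B)
2qI·B = 2 × 1.602×10⁻¹⁹ × 1.49×10⁻⁷ × 9.74×10⁵ = 4.65×10⁻²⁰ A²
I_n = √(4.65×10⁻²⁰) = 2.16×10⁻¹⁰ A = 216 pA

216 pA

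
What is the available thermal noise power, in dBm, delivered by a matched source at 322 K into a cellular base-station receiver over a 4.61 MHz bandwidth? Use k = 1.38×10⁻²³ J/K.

−106.9 dBm

P_n = kTB = 1.38×10⁻²³ × 322 × 4.61×10⁶ = 2.05×10⁻¹⁴ W
In dBm: 10 log₁₀(2.05×10⁻¹⁴ / 10⁻³) = −106.9 dBm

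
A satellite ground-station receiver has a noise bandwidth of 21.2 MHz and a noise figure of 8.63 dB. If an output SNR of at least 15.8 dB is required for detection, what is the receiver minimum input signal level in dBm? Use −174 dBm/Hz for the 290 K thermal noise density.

Sensitivity = −174 + 10 log₁₀(B) + NF + SNR_min
= −174 + 73.26 + 8.63 + 15.8
= −76.31 dBm → −76.3 dBm

−76.3 dBm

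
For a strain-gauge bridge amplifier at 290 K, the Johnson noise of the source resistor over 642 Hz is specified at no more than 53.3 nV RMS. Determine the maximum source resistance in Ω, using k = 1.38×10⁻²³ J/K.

276 Ω

Johnson–Nyquist: V_n = √(4kTRB) ⇒ R = V_n² / (4kTB)
4kTB = 4 × 1.38×10⁻²³ × 290 × 6.42×10² = 1.03×10⁻¹⁷
R = (5.33×10⁻⁸)² / 1.03×10⁻¹⁷ = 2.76×10² Ω = 276 Ω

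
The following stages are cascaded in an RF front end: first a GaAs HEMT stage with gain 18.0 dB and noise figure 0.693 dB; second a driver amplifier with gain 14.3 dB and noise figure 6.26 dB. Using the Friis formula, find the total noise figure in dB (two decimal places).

Convert to linear (a loss of L dB is a gain of −L dB): F_i = 10^(NF_i/10), G_i = 10^(G_i,dB/10)
  Stage 1: F_1 = 10^(0.693/10) = 1.173, G_1 = 10^(18.0/10) = 63.10
  Stage 2: F_2 = 10^(6.26/10) = 4.227, G_2 = 10^(14.3/10) = 26.92
Friis cascade:
  F = 1.173 + (4.227 − 1)/63.10 = 1.224
NF = 10 log₁₀(1.224) = 0.88 dB

0.88 dB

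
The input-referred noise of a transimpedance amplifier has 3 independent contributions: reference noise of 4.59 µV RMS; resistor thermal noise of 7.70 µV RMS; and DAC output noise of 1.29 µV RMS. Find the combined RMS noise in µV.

Uncorrelated sources add in power (mean-square): V_tot = √(ΣV_i²)
V_tot = √[(4.59×10⁻⁶)² + (7.70×10⁻⁶)² + (1.29×10⁻⁶)²] = 9.06×10⁻⁶ V = 9.06 µV

9.06 µV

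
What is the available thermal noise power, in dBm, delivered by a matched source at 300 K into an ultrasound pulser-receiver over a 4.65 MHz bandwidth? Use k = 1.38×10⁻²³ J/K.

−107.2 dBm

P_n = kTB = 1.38×10⁻²³ × 300 × 4.65×10⁶ = 1.93×10⁻¹⁴ W
In dBm: 10 log₁₀(1.93×10⁻¹⁴ / 10⁻³) = −107.2 dBm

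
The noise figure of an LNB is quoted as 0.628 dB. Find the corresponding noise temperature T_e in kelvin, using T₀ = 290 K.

F = 10^(0.628/10) = 1.15558
T_e = (F − 1)·T₀ = (1.15558 − 1) × 290 = 45.1 K

45.1 K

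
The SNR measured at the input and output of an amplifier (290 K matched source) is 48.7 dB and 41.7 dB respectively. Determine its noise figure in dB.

7.0 dB

NF (dB) = SNR_in(dB) − SNR_out(dB) when the source is at T₀
NF = 48.7 − 41.7 = 7.0 dB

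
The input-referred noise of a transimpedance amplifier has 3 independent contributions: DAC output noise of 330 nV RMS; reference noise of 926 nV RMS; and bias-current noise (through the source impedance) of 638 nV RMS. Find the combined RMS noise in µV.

Uncorrelated sources add in power (mean-square): V_tot = √(ΣV_i²)
V_tot = √[(3.30×10⁻⁷)² + (9.26×10⁻⁷)² + (6.38×10⁻⁷)²] = 1.17×10⁻⁶ V = 1.17 µV

1.17 µV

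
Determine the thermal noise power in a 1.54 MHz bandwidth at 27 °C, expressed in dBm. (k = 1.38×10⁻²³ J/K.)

−112.0 dBm

T = 27 °C + 273.15 = 300.15 K
P_n = kTB = 1.38×10⁻²³ × 300.15 × 1.54×10⁶ = 6.38×10⁻¹⁵ W
In dBm: 10 log₁₀(6.38×10⁻¹⁵ / 10⁻³) = −112.0 dBm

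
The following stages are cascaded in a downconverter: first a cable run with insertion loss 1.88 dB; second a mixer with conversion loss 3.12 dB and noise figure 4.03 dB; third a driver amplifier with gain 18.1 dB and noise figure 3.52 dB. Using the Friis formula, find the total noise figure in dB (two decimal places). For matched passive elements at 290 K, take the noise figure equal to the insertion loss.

8.95 dB

Convert to linear (a loss of L dB is a gain of −L dB): F_i = 10^(NF_i/10), G_i = 10^(G_i,dB/10)
  Stage 1: F_1 = 10^(1.88/10) = 1.542, G_1 = 10^(−1.88/10) = 0.6486
  Stage 2: F_2 = 10^(4.03/10) = 2.529, G_2 = 10^(−3.12/10) = 0.4875
  Stage 3: F_3 = 10^(3.52/10) = 2.249, G_3 = 10^(18.1/10) = 64.57
Friis cascade:
  F = 1.542 + (2.529 − 1)/0.6486 + (2.249 − 1)/0.3162 = 7.849
NF = 10 log₁₀(7.849) = 8.95 dB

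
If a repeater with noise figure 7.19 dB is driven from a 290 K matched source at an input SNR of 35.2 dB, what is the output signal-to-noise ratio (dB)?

28.01 dB

By definition F = SNR_in/SNR_out, so in dB: SNR_out = SNR_in − NF
SNR_out = 35.2 − 7.19 = 28.01 dB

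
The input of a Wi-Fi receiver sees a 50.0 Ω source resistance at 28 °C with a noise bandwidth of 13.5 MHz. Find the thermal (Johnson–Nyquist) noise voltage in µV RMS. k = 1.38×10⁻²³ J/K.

T = 28 °C + 273.15 = 301.15 K
V_n = √(4kTRB)
4kTRB = 4 × 1.38×10⁻²³ × 301.15 × 5.00×10¹ × 1.35×10⁷ = 1.12×10⁻¹¹ V²
V_n = √(1.12×10⁻¹¹) = 3.35×10⁻⁶ V = 3.35 µV

3.35 µV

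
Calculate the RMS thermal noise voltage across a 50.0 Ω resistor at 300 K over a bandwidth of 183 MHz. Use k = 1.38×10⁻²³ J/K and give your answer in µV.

V_n = √(4kTRB)
4kTRB = 4 × 1.38×10⁻²³ × 300 × 5.00×10¹ × 1.83×10⁸ = 1.52×10⁻¹⁰ V²
V_n = √(1.52×10⁻¹⁰) = 1.23×10⁻⁵ V = 12.3 µV

12.3 µV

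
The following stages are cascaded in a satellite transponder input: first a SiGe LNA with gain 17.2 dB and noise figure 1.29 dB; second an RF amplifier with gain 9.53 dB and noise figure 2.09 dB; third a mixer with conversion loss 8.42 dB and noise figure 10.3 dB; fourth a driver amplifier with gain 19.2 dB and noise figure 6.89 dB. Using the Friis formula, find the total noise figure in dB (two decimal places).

1.57 dB

Convert to linear (a loss of L dB is a gain of −L dB): F_i = 10^(NF_i/10), G_i = 10^(G_i,dB/10)
  Stage 1: F_1 = 10^(1.29/10) = 1.346, G_1 = 10^(17.2/10) = 52.48
  Stage 2: F_2 = 10^(2.09/10) = 1.618, G_2 = 10^(9.53/10) = 8.974
  Stage 3: F_3 = 10^(10.3/10) = 10.72, G_3 = 10^(−8.42/10) = 0.1439
  Stage 4: F_4 = 10^(6.89/10) = 4.887, G_4 = 10^(19.2/10) = 83.18
Friis cascade:
  F = 1.346 + (1.618 − 1)/52.48 + (10.72 − 1)/471.0 + (4.887 − 1)/67.76 = 1.436
NF = 10 log₁₀(1.436) = 1.57 dB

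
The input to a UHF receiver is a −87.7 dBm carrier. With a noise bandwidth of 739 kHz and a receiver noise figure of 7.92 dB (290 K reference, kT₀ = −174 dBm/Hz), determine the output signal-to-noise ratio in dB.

Noise floor: N = −174 + 10 log₁₀(B) + NF
10 log₁₀(7.39×10⁵) = 58.69 dB
N = −174 + 58.69 + 7.92 = −107.39 dBm
SNR = P_sig − N = −87.7 − (−107.39) = 19.69 dB → 19.7 dB

19.7 dB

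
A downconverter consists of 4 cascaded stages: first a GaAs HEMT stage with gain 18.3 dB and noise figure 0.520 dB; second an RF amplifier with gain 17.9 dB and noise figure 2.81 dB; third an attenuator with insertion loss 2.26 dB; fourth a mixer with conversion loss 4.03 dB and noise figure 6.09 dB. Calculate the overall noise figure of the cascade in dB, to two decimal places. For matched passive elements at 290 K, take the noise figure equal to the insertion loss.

0.58 dB

Convert to linear (a loss of L dB is a gain of −L dB): F_i = 10^(NF_i/10), G_i = 10^(G_i,dB/10)
  Stage 1: F_1 = 10^(0.520/10) = 1.127, G_1 = 10^(18.3/10) = 67.61
  Stage 2: F_2 = 10^(2.81/10) = 1.910, G_2 = 10^(17.9/10) = 61.66
  Stage 3: F_3 = 10^(2.26/10) = 1.683, G_3 = 10^(−2.26/10) = 0.5943
  Stage 4: F_4 = 10^(6.09/10) = 4.064, G_4 = 10^(−4.03/10) = 0.3954
Friis cascade:
  F = 1.127 + (1.910 − 1)/67.61 + (1.683 − 1)/4169 + (4.064 − 1)/2477 = 1.142
NF = 10 log₁₀(1.142) = 0.58 dB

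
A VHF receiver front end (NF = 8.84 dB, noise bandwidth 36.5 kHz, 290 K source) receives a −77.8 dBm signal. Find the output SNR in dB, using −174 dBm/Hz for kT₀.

41.7 dB

Noise floor: N = −174 + 10 log₁₀(B) + NF
10 log₁₀(3.65×10⁴) = 45.62 dB
N = −174 + 45.62 + 8.84 = −119.54 dBm
SNR = P_sig − N = −77.8 − (−119.54) = 41.74 dB → 41.7 dB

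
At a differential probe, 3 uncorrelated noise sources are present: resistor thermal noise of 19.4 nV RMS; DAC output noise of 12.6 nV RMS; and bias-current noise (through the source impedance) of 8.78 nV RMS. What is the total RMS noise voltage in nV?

24.7 nV

Uncorrelated sources add in power (mean-square): V_tot = √(ΣV_i²)
V_tot = √[(1.94×10⁻⁸)² + (1.26×10⁻⁸)² + (8.78×10⁻⁹)²] = 2.47×10⁻⁸ V = 24.7 nV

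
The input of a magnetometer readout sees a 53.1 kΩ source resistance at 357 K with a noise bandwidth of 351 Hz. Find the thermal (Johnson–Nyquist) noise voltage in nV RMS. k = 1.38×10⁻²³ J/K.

606 nV

V_n = √(4kTRB)
4kTRB = 4 × 1.38×10⁻²³ × 357 × 5.31×10⁴ × 3.51×10² = 3.67×10⁻¹³ V²
V_n = √(3.67×10⁻¹³) = 6.06×10⁻⁷ V = 606 nV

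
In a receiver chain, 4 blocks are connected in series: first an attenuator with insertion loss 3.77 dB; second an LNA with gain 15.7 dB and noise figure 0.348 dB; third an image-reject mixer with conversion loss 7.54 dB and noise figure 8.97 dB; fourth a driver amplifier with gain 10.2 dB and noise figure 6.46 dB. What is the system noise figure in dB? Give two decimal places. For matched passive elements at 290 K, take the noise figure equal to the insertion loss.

6.30 dB

Convert to linear (a loss of L dB is a gain of −L dB): F_i = 10^(NF_i/10), G_i = 10^(G_i,dB/10)
  Stage 1: F_1 = 10^(3.77/10) = 2.382, G_1 = 10^(−3.77/10) = 0.4198
  Stage 2: F_2 = 10^(0.348/10) = 1.083, G_2 = 10^(15.7/10) = 37.15
  Stage 3: F_3 = 10^(8.97/10) = 7.889, G_3 = 10^(−7.54/10) = 0.1762
  Stage 4: F_4 = 10^(6.46/10) = 4.426, G_4 = 10^(10.2/10) = 10.47
Friis cascade:
  F = 2.382 + (1.083 − 1)/0.4198 + (7.889 − 1)/15.60 + (4.426 − 1)/2.748 = 4.270
NF = 10 log₁₀(4.270) = 6.30 dB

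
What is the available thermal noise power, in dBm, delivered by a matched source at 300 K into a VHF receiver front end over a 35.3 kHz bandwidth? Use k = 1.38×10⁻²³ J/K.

−128.4 dBm

P_n = kTB = 1.38×10⁻²³ × 300 × 3.53×10⁴ = 1.46×10⁻¹⁶ W
In dBm: 10 log₁₀(1.46×10⁻¹⁶ / 10⁻³) = −128.4 dBm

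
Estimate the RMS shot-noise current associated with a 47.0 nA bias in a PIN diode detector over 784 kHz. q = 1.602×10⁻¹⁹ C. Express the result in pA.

109 pA

I_n = √(2qI·B)
2qI·B = 2 × 1.602×10⁻¹⁹ × 4.70×10⁻⁸ × 7.84×10⁵ = 1.18×10⁻²⁰ A²
I_n = √(1.18×10⁻²⁰) = 1.09×10⁻¹⁰ A = 109 pA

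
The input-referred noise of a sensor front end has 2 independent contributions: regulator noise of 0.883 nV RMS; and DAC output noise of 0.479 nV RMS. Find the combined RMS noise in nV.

1.00 nV

Uncorrelated sources add in power (mean-square): V_tot = √(ΣV_i²)
V_tot = √[(8.83×10⁻¹⁰)² + (4.79×10⁻¹⁰)²] = 1.00×10⁻⁹ V = 1.00 nV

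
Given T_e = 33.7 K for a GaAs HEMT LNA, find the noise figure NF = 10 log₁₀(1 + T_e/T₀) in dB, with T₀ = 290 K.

F = 1 + T_e/T₀ = 1 + 33.7/290 = 1.11621
NF = 10 log₁₀(1.11621) = 0.477 dB

0.477 dB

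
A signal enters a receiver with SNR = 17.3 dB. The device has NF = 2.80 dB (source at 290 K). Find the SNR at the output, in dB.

By definition F = SNR_in/SNR_out, so in dB: SNR_out = SNR_in − NF
SNR_out = 17.3 − 2.80 = 14.50 dB

14.50 dB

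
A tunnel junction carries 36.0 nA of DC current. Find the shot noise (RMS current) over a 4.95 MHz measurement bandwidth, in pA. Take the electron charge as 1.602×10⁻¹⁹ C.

239 pA

I_n = √(2qI·B)
2qI·B = 2 × 1.602×10⁻¹⁹ × 3.60×10⁻⁸ × 4.95×10⁶ = 5.71×10⁻²⁰ A²
I_n = √(5.71×10⁻²⁰) = 2.39×10⁻¹⁰ A = 239 pA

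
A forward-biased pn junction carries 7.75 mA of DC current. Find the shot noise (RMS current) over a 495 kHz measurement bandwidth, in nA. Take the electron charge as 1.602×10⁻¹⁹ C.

I_n = √(2qI·B)
2qI·B = 2 × 1.602×10⁻¹⁹ × 7.75×10⁻³ × 4.95×10⁵ = 1.23×10⁻¹⁵ A²
I_n = √(1.23×10⁻¹⁵) = 3.51×10⁻⁸ A = 35.1 nA

35.1 nA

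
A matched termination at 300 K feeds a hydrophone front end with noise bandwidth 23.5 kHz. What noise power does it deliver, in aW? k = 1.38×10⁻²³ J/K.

P_n = kTB = 1.38×10⁻²³ × 300 × 2.35×10⁴ = 9.73×10⁻¹⁷ W = 97.3 aW

97.3 aW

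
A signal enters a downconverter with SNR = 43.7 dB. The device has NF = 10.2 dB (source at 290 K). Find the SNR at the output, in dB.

33.5 dB

By definition F = SNR_in/SNR_out, so in dB: SNR_out = SNR_in − NF
SNR_out = 43.7 − 10.2 = 33.5 dB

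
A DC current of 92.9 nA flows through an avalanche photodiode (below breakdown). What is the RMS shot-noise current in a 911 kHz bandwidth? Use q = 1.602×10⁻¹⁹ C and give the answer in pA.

165 pA

I_n = √(2qI·B)
2qI·B = 2 × 1.602×10⁻¹⁹ × 9.29×10⁻⁸ × 9.11×10⁵ = 2.71×10⁻²⁰ A²
I_n = √(2.71×10⁻²⁰) = 1.65×10⁻¹⁰ A = 165 pA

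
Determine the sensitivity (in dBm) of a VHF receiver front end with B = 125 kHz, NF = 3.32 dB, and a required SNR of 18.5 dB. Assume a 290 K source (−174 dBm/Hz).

−101.2 dBm

Sensitivity = −174 + 10 log₁₀(B) + NF + SNR_min
= −174 + 50.97 + 3.32 + 18.5
= −101.21 dBm → −101.2 dBm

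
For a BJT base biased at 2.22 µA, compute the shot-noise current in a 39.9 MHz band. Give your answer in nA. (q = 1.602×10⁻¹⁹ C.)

I_n = √(2qI·B)
2qI·B = 2 × 1.602×10⁻¹⁹ × 2.22×10⁻⁶ × 3.99×10⁷ = 2.84×10⁻¹⁷ A²
I_n = √(2.84×10⁻¹⁷) = 5.33×10⁻⁹ A = 5.33 nA

5.33 nA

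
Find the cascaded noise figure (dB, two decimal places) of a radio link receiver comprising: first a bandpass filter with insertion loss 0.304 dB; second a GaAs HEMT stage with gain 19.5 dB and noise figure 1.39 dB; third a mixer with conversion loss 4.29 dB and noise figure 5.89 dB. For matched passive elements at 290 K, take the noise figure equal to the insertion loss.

Convert to linear (a loss of L dB is a gain of −L dB): F_i = 10^(NF_i/10), G_i = 10^(G_i,dB/10)
  Stage 1: F_1 = 10^(0.304/10) = 1.073, G_1 = 10^(−0.304/10) = 0.9324
  Stage 2: F_2 = 10^(1.39/10) = 1.377, G_2 = 10^(19.5/10) = 89.13
  Stage 3: F_3 = 10^(5.89/10) = 3.882, G_3 = 10^(−4.29/10) = 0.3724
Friis cascade:
  F = 1.073 + (1.377 − 1)/0.9324 + (3.882 − 1)/83.10 = 1.512
NF = 10 log₁₀(1.512) = 1.79 dB

1.79 dB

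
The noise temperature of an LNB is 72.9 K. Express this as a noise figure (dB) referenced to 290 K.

F = 1 + T_e/T₀ = 1 + 72.9/290 = 1.25138
NF = 10 log₁₀(1.25138) = 0.974 dB

0.974 dB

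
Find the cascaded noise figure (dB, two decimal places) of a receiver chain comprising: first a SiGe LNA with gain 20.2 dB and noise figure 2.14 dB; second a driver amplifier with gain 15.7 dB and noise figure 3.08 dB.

Convert to linear (a loss of L dB is a gain of −L dB): F_i = 10^(NF_i/10), G_i = 10^(G_i,dB/10)
  Stage 1: F_1 = 10^(2.14/10) = 1.637, G_1 = 10^(20.2/10) = 104.7
  Stage 2: F_2 = 10^(3.08/10) = 2.032, G_2 = 10^(15.7/10) = 37.15
Friis cascade:
  F = 1.637 + (2.032 − 1)/104.7 = 1.647
NF = 10 log₁₀(1.647) = 2.17 dB

2.17 dB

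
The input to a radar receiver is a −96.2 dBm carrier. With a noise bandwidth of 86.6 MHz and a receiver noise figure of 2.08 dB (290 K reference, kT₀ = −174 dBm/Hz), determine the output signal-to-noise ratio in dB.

−3.7 dB

Noise floor: N = −174 + 10 log₁₀(B) + NF
10 log₁₀(8.66×10⁷) = 79.38 dB
N = −174 + 79.38 + 2.08 = −92.54 dBm
SNR = P_sig − N = −96.2 − (−92.54) = −3.66 dB → −3.7 dB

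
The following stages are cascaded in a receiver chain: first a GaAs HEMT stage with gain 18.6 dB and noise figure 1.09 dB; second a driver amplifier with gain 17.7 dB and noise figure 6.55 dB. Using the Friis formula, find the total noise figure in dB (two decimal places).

1.25 dB

Convert to linear (a loss of L dB is a gain of −L dB): F_i = 10^(NF_i/10), G_i = 10^(G_i,dB/10)
  Stage 1: F_1 = 10^(1.09/10) = 1.285, G_1 = 10^(18.6/10) = 72.44
  Stage 2: F_2 = 10^(6.55/10) = 4.519, G_2 = 10^(17.7/10) = 58.88
Friis cascade:
  F = 1.285 + (4.519 − 1)/72.44 = 1.334
NF = 10 log₁₀(1.334) = 1.25 dB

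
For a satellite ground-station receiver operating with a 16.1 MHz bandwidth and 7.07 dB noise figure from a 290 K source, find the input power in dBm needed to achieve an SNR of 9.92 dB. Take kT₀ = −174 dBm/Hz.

Sensitivity = −174 + 10 log₁₀(B) + NF + SNR_min
= −174 + 72.07 + 7.07 + 9.92
= −84.94 dBm → −84.9 dBm

−84.9 dBm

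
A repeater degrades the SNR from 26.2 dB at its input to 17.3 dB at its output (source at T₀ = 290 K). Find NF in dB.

8.9 dB

NF (dB) = SNR_in(dB) − SNR_out(dB) when the source is at T₀
NF = 26.2 − 17.3 = 8.9 dB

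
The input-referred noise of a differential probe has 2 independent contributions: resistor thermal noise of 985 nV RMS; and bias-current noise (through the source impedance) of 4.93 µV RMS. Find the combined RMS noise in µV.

5.03 µV

Uncorrelated sources add in power (mean-square): V_tot = √(ΣV_i²)
V_tot = √[(9.85×10⁻⁷)² + (4.93×10⁻⁶)²] = 5.03×10⁻⁶ V = 5.03 µV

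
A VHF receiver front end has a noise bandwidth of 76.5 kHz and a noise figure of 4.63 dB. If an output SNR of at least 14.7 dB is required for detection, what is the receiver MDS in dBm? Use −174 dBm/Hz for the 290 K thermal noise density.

Sensitivity = −174 + 10 log₁₀(B) + NF + SNR_min
= −174 + 48.84 + 4.63 + 14.7
= −105.83 dBm → −105.8 dBm

−105.8 dBm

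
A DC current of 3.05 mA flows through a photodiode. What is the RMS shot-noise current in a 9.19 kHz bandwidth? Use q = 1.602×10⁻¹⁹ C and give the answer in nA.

I_n = √(2qI·B)
2qI·B = 2 × 1.602×10⁻¹⁹ × 3.05×10⁻³ × 9.19×10³ = 8.98×10⁻¹⁸ A²
I_n = √(8.98×10⁻¹⁸) = 3.00×10⁻⁹ A = 3.00 nA

3.00 nA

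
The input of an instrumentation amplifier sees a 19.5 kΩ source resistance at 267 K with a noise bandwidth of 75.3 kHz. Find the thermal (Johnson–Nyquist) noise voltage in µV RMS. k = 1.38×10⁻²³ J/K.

4.65 µV

V_n = √(4kTRB)
4kTRB = 4 × 1.38×10⁻²³ × 267 × 1.95×10⁴ × 7.53×10⁴ = 2.16×10⁻¹¹ V²
V_n = √(2.16×10⁻¹¹) = 4.65×10⁻⁶ V = 4.65 µV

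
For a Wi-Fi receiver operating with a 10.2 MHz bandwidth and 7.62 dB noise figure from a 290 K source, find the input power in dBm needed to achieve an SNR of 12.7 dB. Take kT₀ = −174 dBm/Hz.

Sensitivity = −174 + 10 log₁₀(B) + NF + SNR_min
= −174 + 70.09 + 7.62 + 12.7
= −83.59 dBm → −83.6 dBm

−83.6 dBm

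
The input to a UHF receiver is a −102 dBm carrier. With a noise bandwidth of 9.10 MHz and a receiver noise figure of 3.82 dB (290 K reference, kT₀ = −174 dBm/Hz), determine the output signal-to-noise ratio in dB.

Noise floor: N = −174 + 10 log₁₀(B) + NF
10 log₁₀(9.10×10⁶) = 69.59 dB
N = −174 + 69.59 + 3.82 = −100.59 dBm
SNR = P_sig − N = −102 − (−100.59) = −1.41 dB → −1.4 dB

−1.4 dB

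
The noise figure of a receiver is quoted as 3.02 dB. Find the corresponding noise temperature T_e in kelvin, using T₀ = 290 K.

F = 10^(3.02/10) = 2.00447
T_e = (F − 1)·T₀ = (2.00447 − 1) × 290 = 291 K

291 K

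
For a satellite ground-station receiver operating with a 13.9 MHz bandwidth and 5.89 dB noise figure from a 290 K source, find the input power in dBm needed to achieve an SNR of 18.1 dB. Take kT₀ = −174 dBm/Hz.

Sensitivity = −174 + 10 log₁₀(B) + NF + SNR_min
= −174 + 71.43 + 5.89 + 18.1
= −78.58 dBm → −78.6 dBm

−78.6 dBm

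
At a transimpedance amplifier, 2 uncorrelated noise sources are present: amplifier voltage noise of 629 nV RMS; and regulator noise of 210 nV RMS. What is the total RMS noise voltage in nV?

Uncorrelated sources add in power (mean-square): V_tot = √(ΣV_i²)
V_tot = √[(6.29×10⁻⁷)² + (2.10×10⁻⁷)²] = 6.63×10⁻⁷ V = 663 nV

663 nV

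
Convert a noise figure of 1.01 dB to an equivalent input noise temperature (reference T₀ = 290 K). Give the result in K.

F = 10^(1.01/10) = 1.26183
T_e = (F − 1)·T₀ = (1.26183 − 1) × 290 = 75.9 K

75.9 K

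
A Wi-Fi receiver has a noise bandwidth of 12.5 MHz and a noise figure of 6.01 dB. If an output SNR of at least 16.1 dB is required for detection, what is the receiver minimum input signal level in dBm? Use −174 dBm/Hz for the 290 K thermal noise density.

Sensitivity = −174 + 10 log₁₀(B) + NF + SNR_min
= −174 + 70.97 + 6.01 + 16.1
= −80.92 dBm → −80.9 dBm

−80.9 dBm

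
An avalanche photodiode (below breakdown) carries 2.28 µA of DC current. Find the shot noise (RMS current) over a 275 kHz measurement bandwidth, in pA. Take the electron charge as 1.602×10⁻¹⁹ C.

448 pA

I_n = √(2qI·B)
2qI·B = 2 × 1.602×10⁻¹⁹ × 2.28×10⁻⁶ × 2.75×10⁵ = 2.01×10⁻¹⁹ A²
I_n = √(2.01×10⁻¹⁹) = 4.48×10⁻¹⁰ A = 448 pA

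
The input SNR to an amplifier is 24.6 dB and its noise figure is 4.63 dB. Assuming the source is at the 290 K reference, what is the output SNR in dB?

By definition F = SNR_in/SNR_out, so in dB: SNR_out = SNR_in − NF
SNR_out = 24.6 − 4.63 = 19.97 dB

19.97 dB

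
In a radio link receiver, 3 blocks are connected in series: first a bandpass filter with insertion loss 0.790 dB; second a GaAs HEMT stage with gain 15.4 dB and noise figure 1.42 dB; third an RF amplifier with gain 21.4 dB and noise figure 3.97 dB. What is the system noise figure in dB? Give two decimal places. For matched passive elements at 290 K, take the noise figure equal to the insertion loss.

2.34 dB

Convert to linear (a loss of L dB is a gain of −L dB): F_i = 10^(NF_i/10), G_i = 10^(G_i,dB/10)
  Stage 1: F_1 = 10^(0.790/10) = 1.199, G_1 = 10^(−0.790/10) = 0.8337
  Stage 2: F_2 = 10^(1.42/10) = 1.387, G_2 = 10^(15.4/10) = 34.67
  Stage 3: F_3 = 10^(3.97/10) = 2.495, G_3 = 10^(21.4/10) = 138.0
Friis cascade:
  F = 1.199 + (1.387 − 1)/0.8337 + (2.495 − 1)/28.91 = 1.715
NF = 10 log₁₀(1.715) = 2.34 dB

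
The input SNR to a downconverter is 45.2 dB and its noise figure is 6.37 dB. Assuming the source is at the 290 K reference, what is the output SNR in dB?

By definition F = SNR_in/SNR_out, so in dB: SNR_out = SNR_in − NF
SNR_out = 45.2 − 6.37 = 38.83 dB

38.83 dB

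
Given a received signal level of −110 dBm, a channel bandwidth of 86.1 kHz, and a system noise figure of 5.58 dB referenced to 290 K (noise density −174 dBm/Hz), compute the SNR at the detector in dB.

Noise floor: N = −174 + 10 log₁₀(B) + NF
10 log₁₀(8.61×10⁴) = 49.35 dB
N = −174 + 49.35 + 5.58 = −119.07 dBm
SNR = P_sig − N = −110 − (−119.07) = 9.07 dB → 9.1 dB

9.1 dB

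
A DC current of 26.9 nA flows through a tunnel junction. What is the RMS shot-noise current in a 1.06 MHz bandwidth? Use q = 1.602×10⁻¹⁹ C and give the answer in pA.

I_n = √(2qI·B)
2qI·B = 2 × 1.602×10⁻¹⁹ × 2.69×10⁻⁸ × 1.06×10⁶ = 9.14×10⁻²¹ A²
I_n = √(9.14×10⁻²¹) = 9.56×10⁻¹¹ A = 95.6 pA

95.6 pA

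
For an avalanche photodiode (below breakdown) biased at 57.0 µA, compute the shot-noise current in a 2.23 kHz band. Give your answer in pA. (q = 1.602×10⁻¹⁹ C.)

202 pA

I_n = √(2qI·B)
2qI·B = 2 × 1.602×10⁻¹⁹ × 5.70×10⁻⁵ × 2.23×10³ = 4.07×10⁻²⁰ A²
I_n = √(4.07×10⁻²⁰) = 2.02×10⁻¹⁰ A = 202 pA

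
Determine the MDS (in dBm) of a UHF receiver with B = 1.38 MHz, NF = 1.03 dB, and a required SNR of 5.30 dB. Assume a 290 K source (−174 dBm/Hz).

Sensitivity = −174 + 10 log₁₀(B) + NF + SNR_min
= −174 + 61.4 + 1.03 + 5.30
= −106.27 dBm → −106.3 dBm

−106.3 dBm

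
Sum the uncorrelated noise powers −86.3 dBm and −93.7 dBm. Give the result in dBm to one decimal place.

−85.6 dBm

Convert to linear, add, convert back:
P₁ = 2.34×10⁻¹² W, P₂ = 4.27×10⁻¹³ W
P_tot = 2.77×10⁻¹² W → 10 log₁₀(P_tot / 10⁻³) = −85.6 dBm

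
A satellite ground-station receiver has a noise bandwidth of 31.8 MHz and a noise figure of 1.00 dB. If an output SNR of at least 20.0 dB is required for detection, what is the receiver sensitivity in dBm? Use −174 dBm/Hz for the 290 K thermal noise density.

Sensitivity = −174 + 10 log₁₀(B) + NF + SNR_min
= −174 + 75.02 + 1.00 + 20.0
= −77.98 dBm → −78.0 dBm

−78.0 dBm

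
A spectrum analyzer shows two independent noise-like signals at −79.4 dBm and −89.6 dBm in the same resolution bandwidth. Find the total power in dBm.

Convert to linear, add, convert back:
P₁ = 1.15×10⁻¹¹ W, P₂ = 1.10×10⁻¹² W
P_tot = 1.26×10⁻¹¹ W → 10 log₁₀(P_tot / 10⁻³) = −79.0 dBm

−79.0 dBm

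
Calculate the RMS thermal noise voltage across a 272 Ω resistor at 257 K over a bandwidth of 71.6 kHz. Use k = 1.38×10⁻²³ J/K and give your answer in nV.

V_n = √(4kTRB)
4kTRB = 4 × 1.38×10⁻²³ × 257 × 2.72×10² × 7.16×10⁴ = 2.76×10⁻¹³ V²
V_n = √(2.76×10⁻¹³) = 5.26×10⁻⁷ V = 526 nV

526 nV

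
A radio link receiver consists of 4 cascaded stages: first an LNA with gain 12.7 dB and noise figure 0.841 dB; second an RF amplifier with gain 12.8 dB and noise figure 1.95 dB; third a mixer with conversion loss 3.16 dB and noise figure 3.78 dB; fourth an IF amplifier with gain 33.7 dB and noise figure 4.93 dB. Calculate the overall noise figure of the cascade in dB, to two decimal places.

1.00 dB

Convert to linear (a loss of L dB is a gain of −L dB): F_i = 10^(NF_i/10), G_i = 10^(G_i,dB/10)
  Stage 1: F_1 = 10^(0.841/10) = 1.214, G_1 = 10^(12.7/10) = 18.62
  Stage 2: F_2 = 10^(1.95/10) = 1.567, G_2 = 10^(12.8/10) = 19.05
  Stage 3: F_3 = 10^(3.78/10) = 2.388, G_3 = 10^(−3.16/10) = 0.4831
  Stage 4: F_4 = 10^(4.93/10) = 3.112, G_4 = 10^(33.7/10) = 2344
Friis cascade:
  F = 1.214 + (1.567 − 1)/18.62 + (2.388 − 1)/354.8 + (3.112 − 1)/171.4 = 1.260
NF = 10 log₁₀(1.260) = 1.00 dB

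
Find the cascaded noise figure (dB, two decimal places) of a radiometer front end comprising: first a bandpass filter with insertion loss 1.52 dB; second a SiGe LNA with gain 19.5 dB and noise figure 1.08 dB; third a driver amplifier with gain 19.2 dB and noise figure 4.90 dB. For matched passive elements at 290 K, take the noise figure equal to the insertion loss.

2.68 dB

Convert to linear (a loss of L dB is a gain of −L dB): F_i = 10^(NF_i/10), G_i = 10^(G_i,dB/10)
  Stage 1: F_1 = 10^(1.52/10) = 1.419, G_1 = 10^(−1.52/10) = 0.7047
  Stage 2: F_2 = 10^(1.08/10) = 1.282, G_2 = 10^(19.5/10) = 89.13
  Stage 3: F_3 = 10^(4.90/10) = 3.090, G_3 = 10^(19.2/10) = 83.18
Friis cascade:
  F = 1.419 + (1.282 − 1)/0.7047 + (3.090 − 1)/62.81 = 1.853
NF = 10 log₁₀(1.853) = 2.68 dB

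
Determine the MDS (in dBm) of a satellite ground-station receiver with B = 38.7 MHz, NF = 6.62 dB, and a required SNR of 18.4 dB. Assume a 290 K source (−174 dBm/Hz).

Sensitivity = −174 + 10 log₁₀(B) + NF + SNR_min
= −174 + 75.88 + 6.62 + 18.4
= −73.10 dBm → −73.1 dBm

−73.1 dBm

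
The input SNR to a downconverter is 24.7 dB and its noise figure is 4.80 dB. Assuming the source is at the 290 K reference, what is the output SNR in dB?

19.90 dB

By definition F = SNR_in/SNR_out, so in dB: SNR_out = SNR_in − NF
SNR_out = 24.7 − 4.80 = 19.90 dB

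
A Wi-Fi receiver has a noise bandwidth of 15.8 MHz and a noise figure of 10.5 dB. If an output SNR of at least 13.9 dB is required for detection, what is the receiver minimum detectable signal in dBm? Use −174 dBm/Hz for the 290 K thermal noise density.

Sensitivity = −174 + 10 log₁₀(B) + NF + SNR_min
= −174 + 71.99 + 10.5 + 13.9
= −77.61 dBm → −77.6 dBm

−77.6 dBm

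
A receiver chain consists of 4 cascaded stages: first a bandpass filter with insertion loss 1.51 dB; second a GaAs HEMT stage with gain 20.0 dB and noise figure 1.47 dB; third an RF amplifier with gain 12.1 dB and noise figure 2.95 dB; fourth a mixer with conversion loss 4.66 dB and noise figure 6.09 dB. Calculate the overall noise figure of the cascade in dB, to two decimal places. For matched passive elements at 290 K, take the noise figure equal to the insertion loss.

Convert to linear (a loss of L dB is a gain of −L dB): F_i = 10^(NF_i/10), G_i = 10^(G_i,dB/10)
  Stage 1: F_1 = 10^(1.51/10) = 1.416, G_1 = 10^(−1.51/10) = 0.7063
  Stage 2: F_2 = 10^(1.47/10) = 1.403, G_2 = 10^(20.0/10) = 100.0
  Stage 3: F_3 = 10^(2.95/10) = 1.972, G_3 = 10^(12.1/10) = 16.22
  Stage 4: F_4 = 10^(6.09/10) = 4.064, G_4 = 10^(−4.66/10) = 0.3420
Friis cascade:
  F = 1.416 + (1.403 − 1)/0.7063 + (1.972 − 1)/70.63 + (4.064 − 1)/1146 = 2.003
NF = 10 log₁₀(2.003) = 3.02 dB

3.02 dB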